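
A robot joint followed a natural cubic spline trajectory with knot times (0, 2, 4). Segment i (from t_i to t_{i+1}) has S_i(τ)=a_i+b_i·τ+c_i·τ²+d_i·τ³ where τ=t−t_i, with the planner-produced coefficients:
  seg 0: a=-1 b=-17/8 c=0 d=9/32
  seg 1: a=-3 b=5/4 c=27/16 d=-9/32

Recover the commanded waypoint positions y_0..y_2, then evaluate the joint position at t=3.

y_0 = S_0(0) = a_0 = -1
y_1 = S_1(0) = a_1 = -3
y_2 = S_1(2) = 4
t_q=3 is in segment 1 (τ=1); S_1(τ)=-11/32

y_0=-1 y_1=-3 y_2=4
S(3) = -11/32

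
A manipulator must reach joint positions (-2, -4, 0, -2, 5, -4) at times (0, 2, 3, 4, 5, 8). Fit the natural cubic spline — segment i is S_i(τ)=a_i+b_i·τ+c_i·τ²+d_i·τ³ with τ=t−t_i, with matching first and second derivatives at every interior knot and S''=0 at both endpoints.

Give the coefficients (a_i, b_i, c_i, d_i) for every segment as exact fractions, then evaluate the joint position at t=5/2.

  seg 0: a=-2 b=-2361/665 c=0 d=424/665
  seg 1: a=-4 b=2727/665 c=2544/665 d=-373/95
  seg 2: a=0 b=-18/665 c=-5289/665 d=3977/665
  seg 3: a=-2 b=267/133 c=6642/665 d=-3322/665
  seg 4: a=5 b=4653/665 c=-3324/665 d=1108/1995
S(5/2) = -1579/1064

Δ: Δ0=-1, Δ1=4, Δ2=-2, Δ3=7, Δ4=-3
row 1: diag=6, rhs=30; c'=1/6, d'=5
row 2: denom=4−1·1/6=23/6; d'=(-36−1·5)/(23/6)=-246/23
row 3: denom=4−1·6/23=86/23; d'=(54−1·-246/23)/(86/23)=744/43
row 4: denom=8−1·23/86=665/86; d'=(-60−1·744/43)/(665/86)=-6648/665
back: M4=-6648/665
back: M3=744/43−23/86·-6648/665=13284/665
back: M2=-246/23−6/23·13284/665=-10578/665
back: M1=5−1/6·-10578/665=5088/665
M: M0=0, M1=5088/665, M2=-10578/665, M3=13284/665, M4=-6648/665, M5=0
seg 0: a=-2, c=M0/2=0, d=(M1−M0)/(6·2)=424/665, b=Δ0−h0·(2M0+M1)/6=-2361/665
seg 1: a=-4, c=M1/2=2544/665, d=(M2−M1)/(6·1)=-373/95, b=Δ1−h1·(2M1+M2)/6=2727/665
seg 2: a=0, c=M2/2=-5289/665, d=(M3−M2)/(6·1)=3977/665, b=Δ2−h2·(2M2+M3)/6=-18/665
seg 3: a=-2, c=M3/2=6642/665, d=(M4−M3)/(6·1)=-3322/665, b=Δ3−h3·(2M3+M4)/6=267/133
seg 4: a=5, c=M4/2=-3324/665, d=(M5−M4)/(6·3)=1108/1995, b=Δ4−h4·(2M4+M5)/6=4653/665
t_q=5/2 → seg 1, τ=1/2; S=-4+2727/665·τ+2544/665·τ²+-373/95·τ³=-1579/1064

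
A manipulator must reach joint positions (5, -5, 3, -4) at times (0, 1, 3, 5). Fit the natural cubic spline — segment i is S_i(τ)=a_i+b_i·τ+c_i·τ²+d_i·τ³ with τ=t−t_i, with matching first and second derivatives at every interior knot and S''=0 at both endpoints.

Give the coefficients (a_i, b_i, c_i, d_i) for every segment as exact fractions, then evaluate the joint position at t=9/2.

Δ: Δ0=-10, Δ1=4, Δ2=-7/2
row 1: diag=6, rhs=84; c'=1/3, d'=14
row 2: denom=8−2·1/3=22/3; d'=(-45−2·14)/(22/3)=-219/22
back: M2=-219/22
back: M1=14−1/3·-219/22=381/22
M: M0=0, M1=381/22, M2=-219/22, M3=0
seg 0: a=5, c=M0/2=0, d=(M1−M0)/(6·1)=127/44, b=Δ0−h0·(2M0+M1)/6=-567/44
seg 1: a=-5, c=M1/2=381/44, d=(M2−M1)/(6·2)=-25/11, b=Δ1−h1·(2M1+M2)/6=-93/22
seg 2: a=3, c=M2/2=-219/44, d=(M3−M2)/(6·2)=73/88, b=Δ2−h2·(2M2+M3)/6=69/22
t_q=9/2 → seg 2, τ=3/2; S=3+69/22·τ+-219/44·τ²+73/88·τ³=-489/704

  seg 0: a=5 b=-567/44 c=0 d=127/44
  seg 1: a=-5 b=-93/22 c=381/44 d=-25/11
  seg 2: a=3 b=69/22 c=-219/44 d=73/88
S(9/2) = -489/704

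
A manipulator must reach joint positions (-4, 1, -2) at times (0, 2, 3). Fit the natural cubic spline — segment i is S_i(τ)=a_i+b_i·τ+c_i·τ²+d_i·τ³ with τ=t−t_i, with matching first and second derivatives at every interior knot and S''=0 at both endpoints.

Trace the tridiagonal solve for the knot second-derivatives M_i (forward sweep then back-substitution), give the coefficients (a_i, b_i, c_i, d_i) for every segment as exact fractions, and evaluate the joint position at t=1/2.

  seg 0: a=-4 b=13/3 c=0 d=-11/24
  seg 1: a=1 b=-7/6 c=-11/4 d=11/12
S(1/2) = -121/64

Δ: Δ0=5/2, Δ1=-3
row 1: diag=6, rhs=-33; c'=1/6, d'=-11/2
back: M1=-11/2
M: M0=0, M1=-11/2, M2=0
seg 0: a=-4, c=M0/2=0, d=(M1−M0)/(6·2)=-11/24, b=Δ0−h0·(2M0+M1)/6=13/3
seg 1: a=1, c=M1/2=-11/4, d=(M2−M1)/(6·1)=11/12, b=Δ1−h1·(2M1+M2)/6=-7/6
t_q=1/2 → seg 0, τ=1/2; S=-4+13/3·τ+0·τ²+-11/24·τ³=-121/64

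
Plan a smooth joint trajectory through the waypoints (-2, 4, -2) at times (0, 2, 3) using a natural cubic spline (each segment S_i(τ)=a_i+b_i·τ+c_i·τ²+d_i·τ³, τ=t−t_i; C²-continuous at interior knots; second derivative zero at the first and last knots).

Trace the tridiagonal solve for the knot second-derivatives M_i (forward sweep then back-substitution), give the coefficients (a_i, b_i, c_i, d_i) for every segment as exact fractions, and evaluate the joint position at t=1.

  seg 0: a=-2 b=6 c=0 d=-3/4
  seg 1: a=4 b=-3 c=-9/2 d=3/2
S(1) = 13/4

Δ: Δ0=3, Δ1=-6
row 1: diag=6, rhs=-54; c'=1/6, d'=-9
back: M1=-9
M: M0=0, M1=-9, M2=0
seg 0: a=-2, c=M0/2=0, d=(M1−M0)/(6·2)=-3/4, b=Δ0−h0·(2M0+M1)/6=6
seg 1: a=4, c=M1/2=-9/2, d=(M2−M1)/(6·1)=3/2, b=Δ1−h1·(2M1+M2)/6=-3
t_q=1 → seg 0, τ=1; S=-2+6·τ+0·τ²+-3/4·τ³=13/4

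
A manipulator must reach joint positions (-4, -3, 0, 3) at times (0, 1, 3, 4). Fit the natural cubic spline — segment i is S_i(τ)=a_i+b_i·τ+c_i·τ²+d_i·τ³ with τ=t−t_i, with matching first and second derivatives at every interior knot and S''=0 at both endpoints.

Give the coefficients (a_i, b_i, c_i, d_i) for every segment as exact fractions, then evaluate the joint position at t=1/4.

  seg 0: a=-4 b=1 c=0 d=0
  seg 1: a=-3 b=1 c=0 d=1/8
  seg 2: a=0 b=5/2 c=3/4 d=-1/4
S(1/4) = -15/4

Δ: Δ0=1, Δ1=3/2, Δ2=3
row 1: diag=6, rhs=3; c'=1/3, d'=1/2
row 2: denom=6−2·1/3=16/3; d'=(9−2·1/2)/(16/3)=3/2
back: M2=3/2
back: M1=1/2−1/3·3/2=0
M: M0=0, M1=0, M2=3/2, M3=0
seg 0: a=-4, c=M0/2=0, d=(M1−M0)/(6·1)=0, b=Δ0−h0·(2M0+M1)/6=1
seg 1: a=-3, c=M1/2=0, d=(M2−M1)/(6·2)=1/8, b=Δ1−h1·(2M1+M2)/6=1
seg 2: a=0, c=M2/2=3/4, d=(M3−M2)/(6·1)=-1/4, b=Δ2−h2·(2M2+M3)/6=5/2
t_q=1/4 → seg 0, τ=1/4; S=-4+1·τ+0·τ²+0·τ³=-15/4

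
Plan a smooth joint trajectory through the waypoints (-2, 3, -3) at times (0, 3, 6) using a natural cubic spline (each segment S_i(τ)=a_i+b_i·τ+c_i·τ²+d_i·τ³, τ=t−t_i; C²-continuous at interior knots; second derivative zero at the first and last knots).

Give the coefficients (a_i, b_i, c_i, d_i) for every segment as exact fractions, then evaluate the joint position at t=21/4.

  seg 0: a=-2 b=31/12 c=0 d=-11/108
  seg 1: a=3 b=-1/6 c=-11/12 d=11/108
S(21/4) = -219/256

Δ: Δ0=5/3, Δ1=-2
row 1: diag=12, rhs=-22; c'=1/4, d'=-11/6
back: M1=-11/6
M: M0=0, M1=-11/6, M2=0
seg 0: a=-2, c=M0/2=0, d=(M1−M0)/(6·3)=-11/108, b=Δ0−h0·(2M0+M1)/6=31/12
seg 1: a=3, c=M1/2=-11/12, d=(M2−M1)/(6·3)=11/108, b=Δ1−h1·(2M1+M2)/6=-1/6
t_q=21/4 → seg 1, τ=9/4; S=3+-1/6·τ+-11/12·τ²+11/108·τ³=-219/256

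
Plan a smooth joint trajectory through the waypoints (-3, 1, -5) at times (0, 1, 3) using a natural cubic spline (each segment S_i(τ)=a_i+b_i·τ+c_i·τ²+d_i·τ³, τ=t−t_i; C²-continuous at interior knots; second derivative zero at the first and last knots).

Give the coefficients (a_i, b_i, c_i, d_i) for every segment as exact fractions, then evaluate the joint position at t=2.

  seg 0: a=-3 b=31/6 c=0 d=-7/6
  seg 1: a=1 b=5/3 c=-7/2 d=7/12
S(2) = -1/4

Δ: Δ0=4, Δ1=-3
row 1: diag=6, rhs=-42; c'=1/3, d'=-7
back: M1=-7
M: M0=0, M1=-7, M2=0
seg 0: a=-3, c=M0/2=0, d=(M1−M0)/(6·1)=-7/6, b=Δ0−h0·(2M0+M1)/6=31/6
seg 1: a=1, c=M1/2=-7/2, d=(M2−M1)/(6·2)=7/12, b=Δ1−h1·(2M1+M2)/6=5/3
t_q=2 → seg 1, τ=1; S=1+5/3·τ+-7/2·τ²+7/12·τ³=-1/4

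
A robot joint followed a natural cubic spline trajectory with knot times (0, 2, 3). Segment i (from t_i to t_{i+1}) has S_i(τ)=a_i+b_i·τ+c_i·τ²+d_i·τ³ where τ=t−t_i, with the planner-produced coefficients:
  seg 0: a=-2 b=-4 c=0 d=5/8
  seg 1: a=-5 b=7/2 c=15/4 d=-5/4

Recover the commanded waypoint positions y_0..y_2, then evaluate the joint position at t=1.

y_0=-2 y_1=-5 y_2=1
S(1) = -43/8

y_0 = S_0(0) = a_0 = -2
y_1 = S_1(0) = a_1 = -5
y_2 = S_1(1) = 1
t_q=1 is in segment 0 (τ=1); S_0(τ)=-43/8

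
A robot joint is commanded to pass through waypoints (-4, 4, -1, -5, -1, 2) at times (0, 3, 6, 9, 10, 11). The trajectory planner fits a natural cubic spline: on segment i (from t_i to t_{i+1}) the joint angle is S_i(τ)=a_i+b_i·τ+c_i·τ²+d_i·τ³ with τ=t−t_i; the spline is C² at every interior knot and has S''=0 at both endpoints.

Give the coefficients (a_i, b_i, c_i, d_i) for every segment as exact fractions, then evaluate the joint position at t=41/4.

  seg 0: a=-4 b=4622/1251 c=0 d=-1286/11259
  seg 1: a=4 b=764/1251 c=-1286/1251 d=1009/11259
  seg 2: a=-1 b=-3925/1251 c=-277/1251 d=3088/11259
  seg 3: a=-5 b=3677/1251 c=937/417 d=-1484/1251
  seg 4: a=-1 b=4847/1251 c=-547/417 d=547/1251
S(41/4) = -2843/26688

Δ: Δ0=8/3, Δ1=-5/3, Δ2=-4/3, Δ3=4, Δ4=3
row 1: diag=12, rhs=-26; c'=1/4, d'=-13/6
row 2: denom=12−3·1/4=45/4; d'=(2−3·-13/6)/(45/4)=34/45
row 3: denom=8−3·4/15=36/5; d'=(32−3·34/45)/(36/5)=223/54
row 4: denom=4−1·5/36=139/36; d'=(-6−1·223/54)/(139/36)=-1094/417
back: M4=-1094/417
back: M3=223/54−5/36·-1094/417=1874/417
back: M2=34/45−4/15·1874/417=-554/1251
back: M1=-13/6−1/4·-554/1251=-2572/1251
M: M0=0, M1=-2572/1251, M2=-554/1251, M3=1874/417, M4=-1094/417, M5=0
seg 0: a=-4, c=M0/2=0, d=(M1−M0)/(6·3)=-1286/11259, b=Δ0−h0·(2M0+M1)/6=4622/1251
seg 1: a=4, c=M1/2=-1286/1251, d=(M2−M1)/(6·3)=1009/11259, b=Δ1−h1·(2M1+M2)/6=764/1251
seg 2: a=-1, c=M2/2=-277/1251, d=(M3−M2)/(6·3)=3088/11259, b=Δ2−h2·(2M2+M3)/6=-3925/1251
seg 3: a=-5, c=M3/2=937/417, d=(M4−M3)/(6·1)=-1484/1251, b=Δ3−h3·(2M3+M4)/6=3677/1251
seg 4: a=-1, c=M4/2=-547/417, d=(M5−M4)/(6·1)=547/1251, b=Δ4−h4·(2M4+M5)/6=4847/1251
t_q=41/4 → seg 4, τ=1/4; S=-1+4847/1251·τ+-547/417·τ²+547/1251·τ³=-2843/26688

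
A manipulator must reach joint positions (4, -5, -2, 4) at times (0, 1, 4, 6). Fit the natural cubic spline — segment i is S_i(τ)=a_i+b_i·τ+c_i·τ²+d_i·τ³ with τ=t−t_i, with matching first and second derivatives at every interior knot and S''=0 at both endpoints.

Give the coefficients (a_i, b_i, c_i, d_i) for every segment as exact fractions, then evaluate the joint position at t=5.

Δ: Δ0=-9, Δ1=1, Δ2=3
row 1: diag=8, rhs=60; c'=3/8, d'=15/2
row 2: denom=10−3·3/8=71/8; d'=(12−3·15/2)/(71/8)=-84/71
back: M2=-84/71
back: M1=15/2−3/8·-84/71=564/71
M: M0=0, M1=564/71, M2=-84/71, M3=0
seg 0: a=4, c=M0/2=0, d=(M1−M0)/(6·1)=94/71, b=Δ0−h0·(2M0+M1)/6=-733/71
seg 1: a=-5, c=M1/2=282/71, d=(M2−M1)/(6·3)=-36/71, b=Δ1−h1·(2M1+M2)/6=-451/71
seg 2: a=-2, c=M2/2=-42/71, d=(M3−M2)/(6·2)=7/71, b=Δ2−h2·(2M2+M3)/6=269/71
t_q=5 → seg 2, τ=1; S=-2+269/71·τ+-42/71·τ²+7/71·τ³=92/71

  seg 0: a=4 b=-733/71 c=0 d=94/71
  seg 1: a=-5 b=-451/71 c=282/71 d=-36/71
  seg 2: a=-2 b=269/71 c=-42/71 d=7/71
S(5) = 92/71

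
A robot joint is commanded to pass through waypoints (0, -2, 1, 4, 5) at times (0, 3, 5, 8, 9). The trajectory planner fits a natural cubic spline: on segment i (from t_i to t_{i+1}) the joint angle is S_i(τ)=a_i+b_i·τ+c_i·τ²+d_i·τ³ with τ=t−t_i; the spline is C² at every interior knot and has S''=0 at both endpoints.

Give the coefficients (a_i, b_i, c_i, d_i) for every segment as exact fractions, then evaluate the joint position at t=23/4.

Δ: Δ0=-2/3, Δ1=3/2, Δ2=1, Δ3=1
row 1: diag=10, rhs=13; c'=1/5, d'=13/10
row 2: denom=10−2·1/5=48/5; d'=(-3−2·13/10)/(48/5)=-7/12
row 3: denom=8−3·5/16=113/16; d'=(0−3·-7/12)/(113/16)=28/113
back: M3=28/113
back: M2=-7/12−5/16·28/113=-224/339
back: M1=13/10−1/5·-224/339=971/678
M: M0=0, M1=971/678, M2=-224/339, M3=28/113, M4=0
seg 0: a=0, c=M0/2=0, d=(M1−M0)/(6·3)=971/12204, b=Δ0−h0·(2M0+M1)/6=-625/452
seg 1: a=-2, c=M1/2=971/1356, d=(M2−M1)/(6·2)=-473/2712, b=Δ1−h1·(2M1+M2)/6=173/226
seg 2: a=1, c=M2/2=-112/339, d=(M3−M2)/(6·3)=154/3051, b=Δ2−h2·(2M2+M3)/6=521/339
seg 3: a=4, c=M3/2=14/113, d=(M4−M3)/(6·1)=-14/339, b=Δ3−h3·(2M3+M4)/6=311/339
t_q=23/4 → seg 2, τ=3/4; S=1+521/339·τ+-112/339·τ²+154/3051·τ³=7189/3616

  seg 0: a=0 b=-625/452 c=0 d=971/12204
  seg 1: a=-2 b=173/226 c=971/1356 d=-473/2712
  seg 2: a=1 b=521/339 c=-112/339 d=154/3051
  seg 3: a=4 b=311/339 c=14/113 d=-14/339
S(23/4) = 7189/3616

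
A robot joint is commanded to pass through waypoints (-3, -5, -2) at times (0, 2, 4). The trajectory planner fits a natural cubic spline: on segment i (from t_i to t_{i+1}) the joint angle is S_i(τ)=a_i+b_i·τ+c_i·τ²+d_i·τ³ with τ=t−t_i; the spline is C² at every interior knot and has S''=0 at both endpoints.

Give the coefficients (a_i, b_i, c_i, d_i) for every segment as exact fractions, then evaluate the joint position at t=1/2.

Δ: Δ0=-1, Δ1=3/2
row 1: diag=8, rhs=15; c'=1/4, d'=15/8
back: M1=15/8
M: M0=0, M1=15/8, M2=0
seg 0: a=-3, c=M0/2=0, d=(M1−M0)/(6·2)=5/32, b=Δ0−h0·(2M0+M1)/6=-13/8
seg 1: a=-5, c=M1/2=15/16, d=(M2−M1)/(6·2)=-5/32, b=Δ1−h1·(2M1+M2)/6=1/4
t_q=1/2 → seg 0, τ=1/2; S=-3+-13/8·τ+0·τ²+5/32·τ³=-971/256

  seg 0: a=-3 b=-13/8 c=0 d=5/32
  seg 1: a=-5 b=1/4 c=15/16 d=-5/32
S(1/2) = -971/256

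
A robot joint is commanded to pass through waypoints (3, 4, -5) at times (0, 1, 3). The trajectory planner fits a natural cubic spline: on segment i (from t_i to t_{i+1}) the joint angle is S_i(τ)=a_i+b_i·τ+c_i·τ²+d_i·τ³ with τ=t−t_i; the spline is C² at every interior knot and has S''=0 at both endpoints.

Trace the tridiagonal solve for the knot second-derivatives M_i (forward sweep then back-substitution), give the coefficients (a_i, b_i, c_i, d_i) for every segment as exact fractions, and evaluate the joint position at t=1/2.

Δ: Δ0=1, Δ1=-9/2
row 1: diag=6, rhs=-33; c'=1/3, d'=-11/2
back: M1=-11/2
M: M0=0, M1=-11/2, M2=0
seg 0: a=3, c=M0/2=0, d=(M1−M0)/(6·1)=-11/12, b=Δ0−h0·(2M0+M1)/6=23/12
seg 1: a=4, c=M1/2=-11/4, d=(M2−M1)/(6·2)=11/24, b=Δ1−h1·(2M1+M2)/6=-5/6
t_q=1/2 → seg 0, τ=1/2; S=3+23/12·τ+0·τ²+-11/12·τ³=123/32

  seg 0: a=3 b=23/12 c=0 d=-11/12
  seg 1: a=4 b=-5/6 c=-11/4 d=11/24
S(1/2) = 123/32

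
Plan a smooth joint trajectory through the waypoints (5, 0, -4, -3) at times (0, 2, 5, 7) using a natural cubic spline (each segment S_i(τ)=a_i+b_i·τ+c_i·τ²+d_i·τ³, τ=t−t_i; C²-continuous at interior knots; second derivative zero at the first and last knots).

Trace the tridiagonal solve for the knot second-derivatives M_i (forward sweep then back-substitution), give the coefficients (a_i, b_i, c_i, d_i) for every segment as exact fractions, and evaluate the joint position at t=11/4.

Δ: Δ0=-5/2, Δ1=-4/3, Δ2=1/2
row 1: diag=10, rhs=7; c'=3/10, d'=7/10
row 2: denom=10−3·3/10=91/10; d'=(11−3·7/10)/(91/10)=89/91
back: M2=89/91
back: M1=7/10−3/10·89/91=37/91
M: M0=0, M1=37/91, M2=89/91, M3=0
seg 0: a=5, c=M0/2=0, d=(M1−M0)/(6·2)=37/1092, b=Δ0−h0·(2M0+M1)/6=-1439/546
seg 1: a=0, c=M1/2=37/182, d=(M2−M1)/(6·3)=2/63, b=Δ1−h1·(2M1+M2)/6=-1217/546
seg 2: a=-4, c=M2/2=89/182, d=(M3−M2)/(6·2)=-89/1092, b=Δ2−h2·(2M2+M3)/6=-83/546
t_q=11/4 → seg 1, τ=3/4; S=0+-1217/546·τ+37/182·τ²+2/63·τ³=-281/182

  seg 0: a=5 b=-1439/546 c=0 d=37/1092
  seg 1: a=0 b=-1217/546 c=37/182 d=2/63
  seg 2: a=-4 b=-83/546 c=89/182 d=-89/1092
S(11/4) = -281/182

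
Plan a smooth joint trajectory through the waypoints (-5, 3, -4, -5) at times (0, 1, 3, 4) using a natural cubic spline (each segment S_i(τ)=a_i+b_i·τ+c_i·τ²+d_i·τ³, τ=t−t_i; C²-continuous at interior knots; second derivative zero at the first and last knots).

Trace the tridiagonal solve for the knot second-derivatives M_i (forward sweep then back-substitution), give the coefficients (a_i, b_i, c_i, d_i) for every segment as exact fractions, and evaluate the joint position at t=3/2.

  seg 0: a=-5 b=165/16 c=0 d=-37/16
  seg 1: a=3 b=27/8 c=-111/16 d=7/4
  seg 2: a=-4 b=-27/8 c=57/16 d=-19/16
S(3/2) = 203/64

Δ: Δ0=8, Δ1=-7/2, Δ2=-1
row 1: diag=6, rhs=-69; c'=1/3, d'=-23/2
row 2: denom=6−2·1/3=16/3; d'=(15−2·-23/2)/(16/3)=57/8
back: M2=57/8
back: M1=-23/2−1/3·57/8=-111/8
M: M0=0, M1=-111/8, M2=57/8, M3=0
seg 0: a=-5, c=M0/2=0, d=(M1−M0)/(6·1)=-37/16, b=Δ0−h0·(2M0+M1)/6=165/16
seg 1: a=3, c=M1/2=-111/16, d=(M2−M1)/(6·2)=7/4, b=Δ1−h1·(2M1+M2)/6=27/8
seg 2: a=-4, c=M2/2=57/16, d=(M3−M2)/(6·1)=-19/16, b=Δ2−h2·(2M2+M3)/6=-27/8
t_q=3/2 → seg 1, τ=1/2; S=3+27/8·τ+-111/16·τ²+7/4·τ³=203/64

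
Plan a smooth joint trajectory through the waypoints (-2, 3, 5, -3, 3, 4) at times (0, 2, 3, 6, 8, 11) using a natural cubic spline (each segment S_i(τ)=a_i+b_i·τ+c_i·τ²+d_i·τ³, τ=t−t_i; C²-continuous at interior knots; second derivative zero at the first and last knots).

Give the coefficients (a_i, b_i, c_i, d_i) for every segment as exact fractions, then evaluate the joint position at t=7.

Δ: Δ0=5/2, Δ1=2, Δ2=-8/3, Δ3=3, Δ4=1/3
row 1: diag=6, rhs=-3; c'=1/6, d'=-1/2
row 2: denom=8−1·1/6=47/6; d'=(-28−1·-1/2)/(47/6)=-165/47
row 3: denom=10−3·18/47=416/47; d'=(34−3·-165/47)/(416/47)=161/32
row 4: denom=10−2·47/208=993/104; d'=(-16−2·161/32)/(993/104)=-1807/662
back: M4=-1807/662
back: M3=161/32−47/208·-1807/662=3739/662
back: M2=-165/47−18/47·3739/662=-1878/331
back: M1=-1/2−1/6·-1878/331=295/662
M: M0=0, M1=295/662, M2=-1878/331, M3=3739/662, M4=-1807/662, M5=0
seg 0: a=-2, c=M0/2=0, d=(M1−M0)/(6·2)=295/7944, b=Δ0−h0·(2M0+M1)/6=2335/993
seg 1: a=3, c=M1/2=295/1324, d=(M2−M1)/(6·1)=-4051/3972, b=Δ1−h1·(2M1+M2)/6=5555/1986
seg 2: a=5, c=M2/2=-939/331, d=(M3−M2)/(6·3)=7495/11916, b=Δ2−h2·(2M2+M3)/6=727/3972
seg 3: a=-3, c=M3/2=3739/1324, d=(M4−M3)/(6·2)=-2773/3972, b=Δ3−h3·(2M3+M4)/6=287/1986
seg 4: a=3, c=M4/2=-1807/1324, d=(M5−M4)/(6·3)=1807/11916, b=Δ4−h4·(2M4+M5)/6=6083/1986
t_q=7 → seg 3, τ=1; S=-3+287/1986·τ+3739/1324·τ²+-2773/3972·τ³=-483/662

  seg 0: a=-2 b=2335/993 c=0 d=295/7944
  seg 1: a=3 b=5555/1986 c=295/1324 d=-4051/3972
  seg 2: a=5 b=727/3972 c=-939/331 d=7495/11916
  seg 3: a=-3 b=287/1986 c=3739/1324 d=-2773/3972
  seg 4: a=3 b=6083/1986 c=-1807/1324 d=1807/11916
S(7) = -483/662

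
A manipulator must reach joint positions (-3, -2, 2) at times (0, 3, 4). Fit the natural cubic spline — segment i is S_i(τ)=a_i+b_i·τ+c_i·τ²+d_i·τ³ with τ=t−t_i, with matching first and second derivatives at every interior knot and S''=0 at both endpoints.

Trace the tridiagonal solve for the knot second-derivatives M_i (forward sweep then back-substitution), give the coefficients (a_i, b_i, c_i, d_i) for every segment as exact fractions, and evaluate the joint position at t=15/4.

Δ: Δ0=1/3, Δ1=4
row 1: diag=8, rhs=22; c'=1/8, d'=11/4
back: M1=11/4
M: M0=0, M1=11/4, M2=0
seg 0: a=-3, c=M0/2=0, d=(M1−M0)/(6·3)=11/72, b=Δ0−h0·(2M0+M1)/6=-25/24
seg 1: a=-2, c=M1/2=11/8, d=(M2−M1)/(6·1)=-11/24, b=Δ1−h1·(2M1+M2)/6=37/12
t_q=15/4 → seg 1, τ=3/4; S=-2+37/12·τ+11/8·τ²+-11/24·τ³=457/512

  seg 0: a=-3 b=-25/24 c=0 d=11/72
  seg 1: a=-2 b=37/12 c=11/8 d=-11/24
S(15/4) = 457/512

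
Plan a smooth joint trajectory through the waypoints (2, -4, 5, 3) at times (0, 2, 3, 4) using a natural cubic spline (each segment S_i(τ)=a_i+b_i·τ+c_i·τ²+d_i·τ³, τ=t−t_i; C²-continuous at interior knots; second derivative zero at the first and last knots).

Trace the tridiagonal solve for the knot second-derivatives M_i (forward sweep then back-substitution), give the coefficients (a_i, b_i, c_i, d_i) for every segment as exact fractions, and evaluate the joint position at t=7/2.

  seg 0: a=2 b=-187/23 c=0 d=59/46
  seg 1: a=-4 b=167/23 c=177/23 d=-137/23
  seg 2: a=5 b=110/23 c=-234/23 d=78/23
S(7/2) = 485/92

Δ: Δ0=-3, Δ1=9, Δ2=-2
row 1: diag=6, rhs=72; c'=1/6, d'=12
row 2: denom=4−1·1/6=23/6; d'=(-66−1·12)/(23/6)=-468/23
back: M2=-468/23
back: M1=12−1/6·-468/23=354/23
M: M0=0, M1=354/23, M2=-468/23, M3=0
seg 0: a=2, c=M0/2=0, d=(M1−M0)/(6·2)=59/46, b=Δ0−h0·(2M0+M1)/6=-187/23
seg 1: a=-4, c=M1/2=177/23, d=(M2−M1)/(6·1)=-137/23, b=Δ1−h1·(2M1+M2)/6=167/23
seg 2: a=5, c=M2/2=-234/23, d=(M3−M2)/(6·1)=78/23, b=Δ2−h2·(2M2+M3)/6=110/23
t_q=7/2 → seg 2, τ=1/2; S=5+110/23·τ+-234/23·τ²+78/23·τ³=485/92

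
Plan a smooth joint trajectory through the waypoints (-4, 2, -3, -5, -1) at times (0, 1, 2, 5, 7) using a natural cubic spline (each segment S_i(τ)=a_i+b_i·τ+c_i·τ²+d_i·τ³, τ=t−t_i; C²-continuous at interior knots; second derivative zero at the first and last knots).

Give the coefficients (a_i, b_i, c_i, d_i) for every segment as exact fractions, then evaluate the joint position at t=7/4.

Δ: Δ0=6, Δ1=-5, Δ2=-2/3, Δ3=2
row 1: diag=4, rhs=-66; c'=1/4, d'=-33/2
row 2: denom=8−1·1/4=31/4; d'=(26−1·-33/2)/(31/4)=170/31
row 3: denom=10−3·12/31=274/31; d'=(16−3·170/31)/(274/31)=-7/137
back: M3=-7/137
back: M2=170/31−12/31·-7/137=754/137
back: M1=-33/2−1/4·754/137=-2449/137
M: M0=0, M1=-2449/137, M2=754/137, M3=-7/137, M4=0
seg 0: a=-4, c=M0/2=0, d=(M1−M0)/(6·1)=-2449/822, b=Δ0−h0·(2M0+M1)/6=7381/822
seg 1: a=2, c=M1/2=-2449/274, d=(M2−M1)/(6·1)=3203/822, b=Δ1−h1·(2M1+M2)/6=17/411
seg 2: a=-3, c=M2/2=377/137, d=(M3−M2)/(6·3)=-761/2466, b=Δ2−h2·(2M2+M3)/6=-5051/822
seg 3: a=-5, c=M3/2=-7/274, d=(M4−M3)/(6·2)=7/1644, b=Δ3−h3·(2M3+M4)/6=836/411
t_q=7/4 → seg 1, τ=3/4; S=2+17/411·τ+-2449/274·τ²+3203/822·τ³=-23721/17536

  seg 0: a=-4 b=7381/822 c=0 d=-2449/822
  seg 1: a=2 b=17/411 c=-2449/274 d=3203/822
  seg 2: a=-3 b=-5051/822 c=377/137 d=-761/2466
  seg 3: a=-5 b=836/411 c=-7/274 d=7/1644
S(7/4) = -23721/17536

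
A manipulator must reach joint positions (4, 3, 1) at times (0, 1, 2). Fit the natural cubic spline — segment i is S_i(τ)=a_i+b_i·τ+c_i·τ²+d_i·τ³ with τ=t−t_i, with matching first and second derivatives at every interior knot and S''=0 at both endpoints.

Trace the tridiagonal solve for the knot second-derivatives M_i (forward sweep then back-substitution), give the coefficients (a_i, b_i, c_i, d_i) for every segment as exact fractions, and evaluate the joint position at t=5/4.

Δ: Δ0=-1, Δ1=-2
row 1: diag=4, rhs=-6; c'=1/4, d'=-3/2
back: M1=-3/2
M: M0=0, M1=-3/2, M2=0
seg 0: a=4, c=M0/2=0, d=(M1−M0)/(6·1)=-1/4, b=Δ0−h0·(2M0+M1)/6=-3/4
seg 1: a=3, c=M1/2=-3/4, d=(M2−M1)/(6·1)=1/4, b=Δ1−h1·(2M1+M2)/6=-3/2
t_q=5/4 → seg 1, τ=1/4; S=3+-3/2·τ+-3/4·τ²+1/4·τ³=661/256

  seg 0: a=4 b=-3/4 c=0 d=-1/4
  seg 1: a=3 b=-3/2 c=-3/4 d=1/4
S(5/4) = 661/256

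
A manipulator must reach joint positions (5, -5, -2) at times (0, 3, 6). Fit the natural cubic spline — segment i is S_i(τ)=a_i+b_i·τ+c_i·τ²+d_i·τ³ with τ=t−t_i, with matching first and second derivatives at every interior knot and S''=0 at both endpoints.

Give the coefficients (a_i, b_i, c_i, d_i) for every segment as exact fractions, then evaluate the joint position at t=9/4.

Δ: Δ0=-10/3, Δ1=1
row 1: diag=12, rhs=26; c'=1/4, d'=13/6
back: M1=13/6
M: M0=0, M1=13/6, M2=0
seg 0: a=5, c=M0/2=0, d=(M1−M0)/(6·3)=13/108, b=Δ0−h0·(2M0+M1)/6=-53/12
seg 1: a=-5, c=M1/2=13/12, d=(M2−M1)/(6·3)=-13/108, b=Δ1−h1·(2M1+M2)/6=-7/6
t_q=9/4 → seg 0, τ=9/4; S=5+-53/12·τ+0·τ²+13/108·τ³=-913/256

  seg 0: a=5 b=-53/12 c=0 d=13/108
  seg 1: a=-5 b=-7/6 c=13/12 d=-13/108
S(9/4) = -913/256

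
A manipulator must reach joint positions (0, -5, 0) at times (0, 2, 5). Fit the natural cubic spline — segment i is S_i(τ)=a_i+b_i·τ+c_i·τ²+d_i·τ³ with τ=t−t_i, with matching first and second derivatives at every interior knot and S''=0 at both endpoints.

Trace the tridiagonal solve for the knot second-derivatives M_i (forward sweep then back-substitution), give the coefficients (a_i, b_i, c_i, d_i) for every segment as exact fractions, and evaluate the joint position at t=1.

Δ: Δ0=-5/2, Δ1=5/3
row 1: diag=10, rhs=25; c'=3/10, d'=5/2
back: M1=5/2
M: M0=0, M1=5/2, M2=0
seg 0: a=0, c=M0/2=0, d=(M1−M0)/(6·2)=5/24, b=Δ0−h0·(2M0+M1)/6=-10/3
seg 1: a=-5, c=M1/2=5/4, d=(M2−M1)/(6·3)=-5/36, b=Δ1−h1·(2M1+M2)/6=-5/6
t_q=1 → seg 0, τ=1; S=0+-10/3·τ+0·τ²+5/24·τ³=-25/8

  seg 0: a=0 b=-10/3 c=0 d=5/24
  seg 1: a=-5 b=-5/6 c=5/4 d=-5/36
S(1) = -25/8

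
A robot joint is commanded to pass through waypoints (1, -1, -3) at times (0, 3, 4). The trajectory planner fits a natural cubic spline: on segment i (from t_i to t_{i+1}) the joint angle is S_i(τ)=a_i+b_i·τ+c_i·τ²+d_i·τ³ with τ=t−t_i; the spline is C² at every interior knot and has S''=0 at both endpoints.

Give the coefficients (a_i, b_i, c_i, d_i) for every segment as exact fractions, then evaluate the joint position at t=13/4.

  seg 0: a=1 b=-1/6 c=0 d=-1/18
  seg 1: a=-1 b=-5/3 c=-1/2 d=1/6
S(13/4) = -185/128

Δ: Δ0=-2/3, Δ1=-2
row 1: diag=8, rhs=-8; c'=1/8, d'=-1
back: M1=-1
M: M0=0, M1=-1, M2=0
seg 0: a=1, c=M0/2=0, d=(M1−M0)/(6·3)=-1/18, b=Δ0−h0·(2M0+M1)/6=-1/6
seg 1: a=-1, c=M1/2=-1/2, d=(M2−M1)/(6·1)=1/6, b=Δ1−h1·(2M1+M2)/6=-5/3
t_q=13/4 → seg 1, τ=1/4; S=-1+-5/3·τ+-1/2·τ²+1/6·τ³=-185/128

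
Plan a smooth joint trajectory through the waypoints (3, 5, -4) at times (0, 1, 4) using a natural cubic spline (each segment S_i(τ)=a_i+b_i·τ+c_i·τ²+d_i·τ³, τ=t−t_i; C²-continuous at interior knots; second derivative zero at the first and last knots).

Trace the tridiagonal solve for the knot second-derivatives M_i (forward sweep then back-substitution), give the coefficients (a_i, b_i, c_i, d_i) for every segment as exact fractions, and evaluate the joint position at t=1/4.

Δ: Δ0=2, Δ1=-3
row 1: diag=8, rhs=-30; c'=3/8, d'=-15/4
back: M1=-15/4
M: M0=0, M1=-15/4, M2=0
seg 0: a=3, c=M0/2=0, d=(M1−M0)/(6·1)=-5/8, b=Δ0−h0·(2M0+M1)/6=21/8
seg 1: a=5, c=M1/2=-15/8, d=(M2−M1)/(6·3)=5/24, b=Δ1−h1·(2M1+M2)/6=3/4
t_q=1/4 → seg 0, τ=1/4; S=3+21/8·τ+0·τ²+-5/8·τ³=1867/512

  seg 0: a=3 b=21/8 c=0 d=-5/8
  seg 1: a=5 b=3/4 c=-15/8 d=5/24
S(1/4) = 1867/512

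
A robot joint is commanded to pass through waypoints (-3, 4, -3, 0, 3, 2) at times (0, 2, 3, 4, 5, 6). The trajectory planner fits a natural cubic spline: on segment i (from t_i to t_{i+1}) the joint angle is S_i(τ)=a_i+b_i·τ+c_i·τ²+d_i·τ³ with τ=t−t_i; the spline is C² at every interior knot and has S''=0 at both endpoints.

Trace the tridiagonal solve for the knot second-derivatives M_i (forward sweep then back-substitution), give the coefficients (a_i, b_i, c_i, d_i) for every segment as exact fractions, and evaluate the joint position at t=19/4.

  seg 0: a=-3 b=5183/642 c=0 d=-367/321
  seg 1: a=4 b=-3625/642 c=-734/107 d=3535/642
  seg 2: a=-3 b=-914/321 c=2067/214 d=-2447/642
  seg 3: a=0 b=3233/642 c=-190/107 d=-167/642
  seg 4: a=3 b=226/321 c=-547/214 d=547/642
S(19/4) = 36545/13696

Δ: Δ0=7/2, Δ1=-7, Δ2=3, Δ3=3, Δ4=-1
row 1: diag=6, rhs=-63; c'=1/6, d'=-21/2
row 2: denom=4−1·1/6=23/6; d'=(60−1·-21/2)/(23/6)=423/23
row 3: denom=4−1·6/23=86/23; d'=(0−1·423/23)/(86/23)=-423/86
row 4: denom=4−1·23/86=321/86; d'=(-24−1·-423/86)/(321/86)=-547/107
back: M4=-547/107
back: M3=-423/86−23/86·-547/107=-380/107
back: M2=423/23−6/23·-380/107=2067/107
back: M1=-21/2−1/6·2067/107=-1468/107
M: M0=0, M1=-1468/107, M2=2067/107, M3=-380/107, M4=-547/107, M5=0
seg 0: a=-3, c=M0/2=0, d=(M1−M0)/(6·2)=-367/321, b=Δ0−h0·(2M0+M1)/6=5183/642
seg 1: a=4, c=M1/2=-734/107, d=(M2−M1)/(6·1)=3535/642, b=Δ1−h1·(2M1+M2)/6=-3625/642
seg 2: a=-3, c=M2/2=2067/214, d=(M3−M2)/(6·1)=-2447/642, b=Δ2−h2·(2M2+M3)/6=-914/321
seg 3: a=0, c=M3/2=-190/107, d=(M4−M3)/(6·1)=-167/642, b=Δ3−h3·(2M3+M4)/6=3233/642
seg 4: a=3, c=M4/2=-547/214, d=(M5−M4)/(6·1)=547/642, b=Δ4−h4·(2M4+M5)/6=226/321
t_q=19/4 → seg 3, τ=3/4; S=0+3233/642·τ+-190/107·τ²+-167/642·τ³=36545/13696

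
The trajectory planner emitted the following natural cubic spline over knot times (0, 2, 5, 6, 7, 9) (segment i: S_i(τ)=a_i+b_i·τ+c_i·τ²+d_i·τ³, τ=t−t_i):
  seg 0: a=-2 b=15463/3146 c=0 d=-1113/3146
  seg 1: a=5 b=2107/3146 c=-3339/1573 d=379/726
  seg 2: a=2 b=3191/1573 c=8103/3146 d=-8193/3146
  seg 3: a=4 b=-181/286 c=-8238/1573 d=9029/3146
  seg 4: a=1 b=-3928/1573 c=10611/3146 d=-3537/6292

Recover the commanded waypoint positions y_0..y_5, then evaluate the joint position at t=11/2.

y_0 = S_0(0) = a_0 = -2
y_1 = S_1(0) = a_1 = 5
y_2 = S_2(0) = a_2 = 2
y_3 = S_3(0) = a_3 = 4
y_4 = S_4(0) = a_4 = 1
y_5 = S_4(2) = 5
t_q=11/2 is in segment 2 (τ=1/2); S_2(τ)=83877/25168

y_0=-2 y_1=5 y_2=2 y_3=4 y_4=1 y_5=5
S(11/2) = 83877/25168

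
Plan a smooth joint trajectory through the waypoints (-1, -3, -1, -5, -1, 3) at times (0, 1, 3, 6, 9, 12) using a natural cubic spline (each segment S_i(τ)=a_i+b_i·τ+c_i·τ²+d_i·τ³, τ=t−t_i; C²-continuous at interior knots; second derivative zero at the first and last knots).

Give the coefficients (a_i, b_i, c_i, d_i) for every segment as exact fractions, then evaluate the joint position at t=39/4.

Δ: Δ0=-2, Δ1=1, Δ2=-4/3, Δ3=4/3, Δ4=4/3
row 1: diag=6, rhs=18; c'=1/3, d'=3
row 2: denom=10−2·1/3=28/3; d'=(-14−2·3)/(28/3)=-15/7
row 3: denom=12−3·9/28=309/28; d'=(16−3·-15/7)/(309/28)=628/309
row 4: denom=12−3·28/103=1152/103; d'=(0−3·628/309)/(1152/103)=-157/288
back: M4=-157/288
back: M3=628/309−28/103·-157/288=157/72
back: M2=-15/7−9/28·157/72=-91/32
back: M1=3−1/3·-91/32=379/96
M: M0=0, M1=379/96, M2=-91/32, M3=157/72, M4=-157/288, M5=0
seg 0: a=-1, c=M0/2=0, d=(M1−M0)/(6·1)=379/576, b=Δ0−h0·(2M0+M1)/6=-1531/576
seg 1: a=-3, c=M1/2=379/192, d=(M2−M1)/(6·2)=-163/288, b=Δ1−h1·(2M1+M2)/6=-197/288
seg 2: a=-1, c=M2/2=-91/64, d=(M3−M2)/(6·3)=1447/5184, b=Δ2−h2·(2M2+M3)/6=121/288
seg 3: a=-5, c=M3/2=157/144, d=(M4−M3)/(6·3)=-785/5184, b=Δ3−h3·(2M3+M4)/6=-331/576
seg 4: a=-1, c=M4/2=-157/576, d=(M5−M4)/(6·3)=157/5184, b=Δ4−h4·(2M4+M5)/6=541/288
t_q=39/4 → seg 4, τ=3/4; S=-1+541/288·τ+-157/576·τ²+157/5184·τ³=1099/4096

  seg 0: a=-1 b=-1531/576 c=0 d=379/576
  seg 1: a=-3 b=-197/288 c=379/192 d=-163/288
  seg 2: a=-1 b=121/288 c=-91/64 d=1447/5184
  seg 3: a=-5 b=-331/576 c=157/144 d=-785/5184
  seg 4: a=-1 b=541/288 c=-157/576 d=157/5184
S(39/4) = 1099/4096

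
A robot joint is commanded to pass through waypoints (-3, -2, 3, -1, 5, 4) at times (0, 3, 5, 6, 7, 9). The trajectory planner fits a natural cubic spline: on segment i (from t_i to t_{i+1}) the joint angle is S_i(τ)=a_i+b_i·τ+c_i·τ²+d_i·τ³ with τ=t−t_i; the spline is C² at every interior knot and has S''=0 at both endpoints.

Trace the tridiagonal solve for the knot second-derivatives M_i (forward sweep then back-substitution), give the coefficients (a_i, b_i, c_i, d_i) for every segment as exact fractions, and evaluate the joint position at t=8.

Δ: Δ0=1/3, Δ1=5/2, Δ2=-4, Δ3=6, Δ4=-1/2
row 1: diag=10, rhs=13; c'=1/5, d'=13/10
row 2: denom=6−2·1/5=28/5; d'=(-39−2·13/10)/(28/5)=-52/7
row 3: denom=4−1·5/28=107/28; d'=(60−1·-52/7)/(107/28)=1888/107
row 4: denom=6−1·28/107=614/107; d'=(-39−1·1888/107)/(614/107)=-6061/614
back: M4=-6061/614
back: M3=1888/107−28/107·-6061/614=6210/307
back: M2=-52/7−5/28·6210/307=-6779/614
back: M1=13/10−1/5·-6779/614=1077/307
M: M0=0, M1=1077/307, M2=-6779/614, M3=6210/307, M4=-6061/614, M5=0
seg 0: a=-3, c=M0/2=0, d=(M1−M0)/(6·3)=359/1842, b=Δ0−h0·(2M0+M1)/6=-2617/1842
seg 1: a=-2, c=M1/2=1077/614, d=(M2−M1)/(6·2)=-8933/7368, b=Δ1−h1·(2M1+M2)/6=3538/921
seg 2: a=3, c=M2/2=-6779/1228, d=(M3−M2)/(6·1)=19199/3684, b=Δ2−h2·(2M2+M3)/6=-6799/1842
seg 3: a=-1, c=M3/2=3105/307, d=(M4−M3)/(6·1)=-18481/3684, b=Δ3−h3·(2M3+M4)/6=3325/3684
seg 4: a=5, c=M4/2=-6061/1228, d=(M5−M4)/(6·2)=6061/7368, b=Δ4−h4·(2M4+M5)/6=11201/1842
t_q=8 → seg 4, τ=1; S=5+11201/1842·τ+-6061/1228·τ²+6061/7368·τ³=17113/2456

  seg 0: a=-3 b=-2617/1842 c=0 d=359/1842
  seg 1: a=-2 b=3538/921 c=1077/614 d=-8933/7368
  seg 2: a=3 b=-6799/1842 c=-6779/1228 d=19199/3684
  seg 3: a=-1 b=3325/3684 c=3105/307 d=-18481/3684
  seg 4: a=5 b=11201/1842 c=-6061/1228 d=6061/7368
S(8) = 17113/2456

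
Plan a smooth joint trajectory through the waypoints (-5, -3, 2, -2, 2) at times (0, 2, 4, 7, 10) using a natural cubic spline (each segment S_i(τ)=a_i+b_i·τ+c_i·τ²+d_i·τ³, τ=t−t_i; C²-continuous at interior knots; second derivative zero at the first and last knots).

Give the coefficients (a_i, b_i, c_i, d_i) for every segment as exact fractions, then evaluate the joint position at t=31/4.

Δ: Δ0=1, Δ1=5/2, Δ2=-4/3, Δ3=4/3
row 1: diag=8, rhs=9; c'=1/4, d'=9/8
row 2: denom=10−2·1/4=19/2; d'=(-23−2·9/8)/(19/2)=-101/38
row 3: denom=12−3·6/19=210/19; d'=(16−3·-101/38)/(210/19)=911/420
back: M3=911/420
back: M2=-101/38−6/19·911/420=-117/35
back: M1=9/8−1/4·-117/35=549/280
M: M0=0, M1=549/280, M2=-117/35, M3=911/420, M4=0
seg 0: a=-5, c=M0/2=0, d=(M1−M0)/(6·2)=183/1120, b=Δ0−h0·(2M0+M1)/6=97/280
seg 1: a=-3, c=M1/2=549/560, d=(M2−M1)/(6·2)=-99/224, b=Δ1−h1·(2M1+M2)/6=323/140
seg 2: a=2, c=M2/2=-117/70, d=(M3−M2)/(6·3)=463/1512, b=Δ2−h2·(2M2+M3)/6=37/40
seg 3: a=-2, c=M3/2=911/840, d=(M4−M3)/(6·3)=-911/7560, b=Δ3−h3·(2M3+M4)/6=-117/140
t_q=31/4 → seg 3, τ=3/4; S=-2+-117/140·τ+911/840·τ²+-911/7560·τ³=-5293/2560

  seg 0: a=-5 b=97/280 c=0 d=183/1120
  seg 1: a=-3 b=323/140 c=549/560 d=-99/224
  seg 2: a=2 b=37/40 c=-117/70 d=463/1512
  seg 3: a=-2 b=-117/140 c=911/840 d=-911/7560
S(31/4) = -5293/2560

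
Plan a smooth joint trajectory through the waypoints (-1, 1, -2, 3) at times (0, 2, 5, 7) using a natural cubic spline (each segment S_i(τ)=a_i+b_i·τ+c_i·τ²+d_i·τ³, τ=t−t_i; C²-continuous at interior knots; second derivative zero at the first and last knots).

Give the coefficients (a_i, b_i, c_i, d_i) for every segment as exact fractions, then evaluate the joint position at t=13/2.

  seg 0: a=-1 b=152/91 c=0 d=-61/364
  seg 1: a=1 b=-31/91 c=-183/182 d=11/42
  seg 2: a=-2 b=127/182 c=123/91 d=-41/182
S(13/2) = 1933/1456

Δ: Δ0=1, Δ1=-1, Δ2=5/2
row 1: diag=10, rhs=-12; c'=3/10, d'=-6/5
row 2: denom=10−3·3/10=91/10; d'=(21−3·-6/5)/(91/10)=246/91
back: M2=246/91
back: M1=-6/5−3/10·246/91=-183/91
M: M0=0, M1=-183/91, M2=246/91, M3=0
seg 0: a=-1, c=M0/2=0, d=(M1−M0)/(6·2)=-61/364, b=Δ0−h0·(2M0+M1)/6=152/91
seg 1: a=1, c=M1/2=-183/182, d=(M2−M1)/(6·3)=11/42, b=Δ1−h1·(2M1+M2)/6=-31/91
seg 2: a=-2, c=M2/2=123/91, d=(M3−M2)/(6·2)=-41/182, b=Δ2−h2·(2M2+M3)/6=127/182
t_q=13/2 → seg 2, τ=3/2; S=-2+127/182·τ+123/91·τ²+-41/182·τ³=1933/1456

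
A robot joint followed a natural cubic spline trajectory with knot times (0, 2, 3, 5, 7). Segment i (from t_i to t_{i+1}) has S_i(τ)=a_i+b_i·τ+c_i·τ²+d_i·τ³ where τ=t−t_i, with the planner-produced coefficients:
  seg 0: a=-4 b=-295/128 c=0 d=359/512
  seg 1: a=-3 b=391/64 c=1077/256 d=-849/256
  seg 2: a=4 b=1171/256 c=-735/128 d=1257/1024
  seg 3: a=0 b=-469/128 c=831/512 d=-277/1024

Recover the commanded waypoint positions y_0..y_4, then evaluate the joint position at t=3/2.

y_0=-4 y_1=-3 y_2=4 y_3=0 y_4=-3
S(3/2) = -20851/4096

y_0 = S_0(0) = a_0 = -4
y_1 = S_1(0) = a_1 = -3
y_2 = S_2(0) = a_2 = 4
y_3 = S_3(0) = a_3 = 0
y_4 = S_3(2) = -3
t_q=3/2 is in segment 0 (τ=3/2); S_0(τ)=-20851/4096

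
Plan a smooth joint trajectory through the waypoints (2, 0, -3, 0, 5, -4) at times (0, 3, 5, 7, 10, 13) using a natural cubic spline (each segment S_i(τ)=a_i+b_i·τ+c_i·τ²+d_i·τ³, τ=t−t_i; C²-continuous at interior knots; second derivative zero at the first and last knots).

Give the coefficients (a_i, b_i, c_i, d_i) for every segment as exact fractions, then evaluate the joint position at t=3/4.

Δ: Δ0=-2/3, Δ1=-3/2, Δ2=3/2, Δ3=5/3, Δ4=-3
row 1: diag=10, rhs=-5; c'=1/5, d'=-1/2
row 2: denom=8−2·1/5=38/5; d'=(18−2·-1/2)/(38/5)=5/2
row 3: denom=10−2·5/19=180/19; d'=(1−2·5/2)/(180/19)=-19/45
row 4: denom=12−3·19/60=221/20; d'=(-28−3·-19/45)/(221/20)=-1604/663
back: M4=-1604/663
back: M3=-19/45−19/60·-1604/663=76/221
back: M2=5/2−5/19·76/221=1065/442
back: M1=-1/2−1/5·1065/442=-217/221
M: M0=0, M1=-217/221, M2=1065/442, M3=76/221, M4=-1604/663, M5=0
seg 0: a=2, c=M0/2=0, d=(M1−M0)/(6·3)=-217/3978, b=Δ0−h0·(2M0+M1)/6=-233/1326
seg 1: a=0, c=M1/2=-217/442, d=(M2−M1)/(6·2)=1499/5304, b=Δ1−h1·(2M1+M2)/6=-1093/663
seg 2: a=-3, c=M2/2=1065/884, d=(M3−M2)/(6·2)=-913/5304, b=Δ2−h2·(2M2+M3)/6=-293/1326
seg 3: a=0, c=M3/2=38/221, d=(M4−M3)/(6·3)=-916/5967, b=Δ3−h3·(2M3+M4)/6=1679/663
seg 4: a=5, c=M4/2=-802/663, d=(M5−M4)/(6·3)=802/5967, b=Δ4−h4·(2M4+M5)/6=-385/663
t_q=3/4 → seg 0, τ=3/4; S=2+-233/1326·τ+0·τ²+-217/3978·τ³=52197/28288

  seg 0: a=2 b=-233/1326 c=0 d=-217/3978
  seg 1: a=0 b=-1093/663 c=-217/442 d=1499/5304
  seg 2: a=-3 b=-293/1326 c=1065/884 d=-913/5304
  seg 3: a=0 b=1679/663 c=38/221 d=-916/5967
  seg 4: a=5 b=-385/663 c=-802/663 d=802/5967
S(3/4) = 52197/28288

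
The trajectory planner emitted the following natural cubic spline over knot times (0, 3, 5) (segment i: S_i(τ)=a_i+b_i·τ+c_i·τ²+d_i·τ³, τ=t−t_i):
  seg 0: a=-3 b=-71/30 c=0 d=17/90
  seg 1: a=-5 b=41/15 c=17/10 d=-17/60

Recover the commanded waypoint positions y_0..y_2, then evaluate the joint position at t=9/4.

y_0=-3 y_1=-5 y_2=5
S(9/4) = -3951/640

y_0 = S_0(0) = a_0 = -3
y_1 = S_1(0) = a_1 = -5
y_2 = S_1(2) = 5
t_q=9/4 is in segment 0 (τ=9/4); S_0(τ)=-3951/640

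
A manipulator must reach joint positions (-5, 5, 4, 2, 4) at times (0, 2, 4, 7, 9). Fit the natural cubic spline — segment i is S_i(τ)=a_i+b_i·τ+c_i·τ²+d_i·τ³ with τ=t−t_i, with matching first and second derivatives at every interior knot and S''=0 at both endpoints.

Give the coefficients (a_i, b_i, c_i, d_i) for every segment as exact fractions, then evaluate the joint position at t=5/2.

  seg 0: a=-5 b=13243/2064 c=0 d=-2923/8256
  seg 1: a=5 b=2237/1032 c=-2923/1376 d=3263/8256
  seg 2: a=4 b=-3275/2064 c=85/344 d=41/2064
  seg 3: a=2 b=223/516 c=293/688 d=-293/4128
S(5/2) = 123337/22016

Δ: Δ0=5, Δ1=-1/2, Δ2=-2/3, Δ3=1
row 1: diag=8, rhs=-33; c'=1/4, d'=-33/8
row 2: denom=10−2·1/4=19/2; d'=(-1−2·-33/8)/(19/2)=29/38
row 3: denom=10−3·6/19=172/19; d'=(10−3·29/38)/(172/19)=293/344
back: M3=293/344
back: M2=29/38−6/19·293/344=85/172
back: M1=-33/8−1/4·85/172=-2923/688
M: M0=0, M1=-2923/688, M2=85/172, M3=293/344, M4=0
seg 0: a=-5, c=M0/2=0, d=(M1−M0)/(6·2)=-2923/8256, b=Δ0−h0·(2M0+M1)/6=13243/2064
seg 1: a=5, c=M1/2=-2923/1376, d=(M2−M1)/(6·2)=3263/8256, b=Δ1−h1·(2M1+M2)/6=2237/1032
seg 2: a=4, c=M2/2=85/344, d=(M3−M2)/(6·3)=41/2064, b=Δ2−h2·(2M2+M3)/6=-3275/2064
seg 3: a=2, c=M3/2=293/688, d=(M4−M3)/(6·2)=-293/4128, b=Δ3−h3·(2M3+M4)/6=223/516
t_q=5/2 → seg 1, τ=1/2; S=5+2237/1032·τ+-2923/1376·τ²+3263/8256·τ³=123337/22016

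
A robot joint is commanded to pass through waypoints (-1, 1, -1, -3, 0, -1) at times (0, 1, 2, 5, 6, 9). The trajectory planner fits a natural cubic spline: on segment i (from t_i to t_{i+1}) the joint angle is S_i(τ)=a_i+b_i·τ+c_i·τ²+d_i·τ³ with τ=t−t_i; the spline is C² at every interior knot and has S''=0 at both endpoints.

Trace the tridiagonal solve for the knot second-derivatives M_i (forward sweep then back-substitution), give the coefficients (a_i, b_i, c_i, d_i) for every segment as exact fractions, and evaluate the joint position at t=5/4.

  seg 0: a=-1 b=5044/1665 c=0 d=-1714/1665
  seg 1: a=1 b=-98/1665 c=-1714/555 d=382/333
  seg 2: a=-1 b=-4652/1665 c=196/555 d=1778/14985
  seg 3: a=-3 b=842/333 c=2366/1665 d=-527/555
  seg 4: a=0 b=4199/1665 c=-2377/1665 d=2377/14985
S(5/4) = 14389/17760

Δ: Δ0=2, Δ1=-2, Δ2=-2/3, Δ3=3, Δ4=-1/3
row 1: diag=4, rhs=-24; c'=1/4, d'=-6
row 2: denom=8−1·1/4=31/4; d'=(8−1·-6)/(31/4)=56/31
row 3: denom=8−3·12/31=212/31; d'=(22−3·56/31)/(212/31)=257/106
row 4: denom=8−1·31/212=1665/212; d'=(-20−1·257/106)/(1665/212)=-4754/1665
back: M4=-4754/1665
back: M3=257/106−31/212·-4754/1665=4732/1665
back: M2=56/31−12/31·4732/1665=392/555
back: M1=-6−1/4·392/555=-3428/555
M: M0=0, M1=-3428/555, M2=392/555, M3=4732/1665, M4=-4754/1665, M5=0
seg 0: a=-1, c=M0/2=0, d=(M1−M0)/(6·1)=-1714/1665, b=Δ0−h0·(2M0+M1)/6=5044/1665
seg 1: a=1, c=M1/2=-1714/555, d=(M2−M1)/(6·1)=382/333, b=Δ1−h1·(2M1+M2)/6=-98/1665
seg 2: a=-1, c=M2/2=196/555, d=(M3−M2)/(6·3)=1778/14985, b=Δ2−h2·(2M2+M3)/6=-4652/1665
seg 3: a=-3, c=M3/2=2366/1665, d=(M4−M3)/(6·1)=-527/555, b=Δ3−h3·(2M3+M4)/6=842/333
seg 4: a=0, c=M4/2=-2377/1665, d=(M5−M4)/(6·3)=2377/14985, b=Δ4−h4·(2M4+M5)/6=4199/1665
t_q=5/4 → seg 1, τ=1/4; S=1+-98/1665·τ+-1714/555·τ²+382/333·τ³=14389/17760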